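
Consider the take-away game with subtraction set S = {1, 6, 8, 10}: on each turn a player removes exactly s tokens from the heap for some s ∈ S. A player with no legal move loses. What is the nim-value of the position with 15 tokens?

n :  0  1  2  3  4  5  6  7  8  9 10 11 12 13 14 15
G :  0  1  0  1  0  1  2  0  1  0  1  0  1  2  3  2

2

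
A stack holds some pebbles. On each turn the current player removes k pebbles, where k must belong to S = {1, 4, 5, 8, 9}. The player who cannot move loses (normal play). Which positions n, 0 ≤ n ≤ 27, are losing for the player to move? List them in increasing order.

0, 2, 12, 14, 24, 26

G(0) = 0
G(1) = mex{0} = 1
G(2) = mex{1} = 0
G(3) = mex{0} = 1
G(4) = mex{1,0} = 2
G(5) = mex{2,1,0} = 3
G(6) = mex{3,0,1} = 2
G(7) = mex{2,1,0} = 3
G(8) = mex{3,2,1,0} = 4
G(9) = mex{4,3,2,1,0} = 5
G(10) = mex{5,2,3,0,1} = 4
G(11) = mex{4,3,2,1,0} = 5
G(12) = mex{5,4,3,2,1} = 0
G(13) = mex{0,5,4,3,2} = 1
G(14) = mex{1,4,5,2,3} = 0
G(15) = mex{0,5,4,3,2} = 1
G(16) = mex{1,0,5,4,3} = 2
G(17) = mex{2,1,0,5,4} = 3
G(18) = mex{3,0,1,4,5} = 2
G(19) = mex{2,1,0,5,4} = 3
G(20) = mex{3,2,1,0,5} = 4
G(21) = mex{4,3,2,1,0} = 5
G(22) = mex{5,2,3,0,1} = 4
G(23) = mex{4,3,2,1,0} = 5
G(24) = mex{5,4,3,2,1} = 0
G(25) = mex{0,5,4,3,2} = 1
G(26) = mex{1,4,5,2,3} = 0
G(27) = mex{0,5,4,3,2} = 1
P-positions are exactly the n with G(n) = 0.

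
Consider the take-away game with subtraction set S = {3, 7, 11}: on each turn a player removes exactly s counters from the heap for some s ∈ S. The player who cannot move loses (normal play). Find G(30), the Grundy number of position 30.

n :  0  1  2  3  4  5  6  7  8  9 10 11 12 13 14 15 16 17 18 19 20 21 22 23 24 25 26 27 28 29 30
G :  0  0  0  1  1  1  0  2  2  1  0  3  2  1  0  0  0  1  1  1  0  2  2  1  0  3  2  1  0  0  0

0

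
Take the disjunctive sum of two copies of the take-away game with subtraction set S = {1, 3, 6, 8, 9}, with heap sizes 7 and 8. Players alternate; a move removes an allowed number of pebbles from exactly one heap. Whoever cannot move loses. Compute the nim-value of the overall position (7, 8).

1

All heaps use S = {1, 3, 6, 8, 9}:
n : 0 1 2 3 4 5 6 7 8
G : 0 1 0 1 0 1 2 3 2
Heap A: G(7) = 3.
Heap B: G(8) = 2.
Combined Grundy value = 3 ⊕ 2 = 1.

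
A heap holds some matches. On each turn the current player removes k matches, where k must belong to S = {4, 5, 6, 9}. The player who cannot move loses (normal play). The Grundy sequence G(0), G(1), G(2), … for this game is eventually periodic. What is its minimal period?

13

n :  0  1  2  3  4  5  6  7  8  9 10 11 12 13 14 15 16 17 18 19 20 21 22 23 24 25 26 27
G :  0  0  0  0  1  1  1  1  2  2  2  2  3  0  0  0  0  1  1  1  1  2  2  2  2  3  0  0
G(n+13) = G(n) holds for n = 0,…,8 (a full window of length max(S) = 9), so the sequence is purely periodic with period 13.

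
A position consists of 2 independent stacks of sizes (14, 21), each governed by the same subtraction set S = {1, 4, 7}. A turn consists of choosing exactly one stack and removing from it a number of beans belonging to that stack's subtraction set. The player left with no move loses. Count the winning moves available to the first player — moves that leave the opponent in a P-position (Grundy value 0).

4

All stacks use S = {1, 4, 7}:
G(0) = 0
G(1) = mex{0} = 1
G(2) = mex{1} = 0
G(3) = mex{0} = 1
G(4) = mex{1,0} = 2
G(5) = mex{2,1} = 0
G(6) = mex{0,0} = 1
G(7) = mex{1,1,0} = 2
G(8) = mex{2,2,1} = 0
G(9) = mex{0,0,0} = 1
G(10) = mex{1,1,1} = 0
G(11) = mex{0,2,2} = 1
G(12) = mex{1,0,0} = 2
G(13) = mex{2,1,1} = 0
G(14) = mex{0,0,2} = 1
G(15) = mex{1,1,0} = 2
G(16) = mex{2,2,1} = 0
G(17) = mex{0,0,0} = 1
G(18) = mex{1,1,1} = 0
G(19) = mex{0,2,2} = 1
G(20) = mex{1,0,0} = 2
G(21) = mex{2,1,1} = 0
Stack A: G(14) = 1.
Stack B: G(21) = 0.
Combined Grundy value = 1 ⊕ 0 = 1.
A winning move leaves total XOR = 0, i.e. changes one component's Grundy value g to g ⊕ X where X is the current total.
Stack A: need g' = 1⊕1 = 0. Options: 14−1→G=0, 14−4→G=0, 14−7→G=2. Hits: 2.
Stack B: need g' = 0⊕1 = 1. Options: 21−1→G=2, 21−4→G=1, 21−7→G=1. Hits: 2.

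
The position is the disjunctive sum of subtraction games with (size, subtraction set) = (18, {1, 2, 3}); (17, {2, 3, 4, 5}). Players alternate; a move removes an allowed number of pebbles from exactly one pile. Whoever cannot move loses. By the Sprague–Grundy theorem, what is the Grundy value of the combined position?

3

Pile A, S = {1, 2, 3}:
n :  0  1  2  3  4  5  6  7  8  9 10 11 12 13 14 15 16 17 18
G :  0  1  2  3  0  1  2  3  0  1  2  3  0  1  2  3  0  1  2
G_A(18) = 2.
Pile B, S = {2, 3, 4, 5}:
n :  0  1  2  3  4  5  6  7  8  9 10 11 12 13 14 15 16 17
G :  0  0  1  1  2  2  3  0  0  1  1  2  2  3  0  0  1  1
G_B(17) = 1.
Combined Grundy value = 2 ⊕ 1 = 3.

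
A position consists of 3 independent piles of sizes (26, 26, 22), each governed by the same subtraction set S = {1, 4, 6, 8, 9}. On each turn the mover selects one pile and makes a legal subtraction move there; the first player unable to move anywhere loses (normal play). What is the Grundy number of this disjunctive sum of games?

0

All piles use S = {1, 4, 6, 8, 9}:
n :  0  1  2  3  4  5  6  7  8  9 10 11 12 13 14 15 16 17 18 19 20 21 22 23 24 25 26
G :  0  1  0  1  2  0  1  0  1  2  3  2  0  1  2  3  2  0  1  0  1  2  0  1  0  1  2
Pile A: G(26) = 2.
Pile B: G(26) = 2.
Pile C: G(22) = 0.
Combined Grundy value = 2 ⊕ 2 ⊕ 0 = 0.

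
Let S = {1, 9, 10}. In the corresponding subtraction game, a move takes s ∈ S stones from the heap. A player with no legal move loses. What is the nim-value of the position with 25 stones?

0

n :  0  1  2  3  4  5  6  7  8  9 10 11 12 13 14 15 16 17 18 19 20 21 22 23 24 25
G :  0  1  0  1  0  1  0  1  0  1  2  3  2  3  2  3  2  3  2  0  1  0  1  0  1  0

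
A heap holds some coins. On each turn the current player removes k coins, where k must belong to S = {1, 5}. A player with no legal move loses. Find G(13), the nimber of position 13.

1

n :  0  1  2  3  4  5  6  7  8  9 10 11 12 13
G :  0  1  0  1  0  1  0  1  0  1  0  1  0  1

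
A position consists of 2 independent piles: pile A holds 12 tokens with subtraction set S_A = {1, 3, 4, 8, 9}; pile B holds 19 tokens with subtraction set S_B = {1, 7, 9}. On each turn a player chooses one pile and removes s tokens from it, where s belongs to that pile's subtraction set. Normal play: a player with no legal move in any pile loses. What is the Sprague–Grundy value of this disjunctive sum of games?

1

Pile A, S = {1, 3, 4, 8, 9}:
G(0) = 0
G(1) = mex{0} = 1
G(2) = mex{1} = 0
G(3) = mex{0,0} = 1
G(4) = mex{1,1,0} = 2
G(5) = mex{2,0,1} = 3
G(6) = mex{3,1,0} = 2
G(7) = mex{2,2,1} = 0
G(8) = mex{0,3,2,0} = 1
G(9) = mex{1,2,3,1,0} = 4
G(10) = mex{4,0,2,0,1} = 3
G(11) = mex{3,1,0,1,0} = 2
G(12) = mex{2,4,1,2,1} = 0
G_A(12) = 0.
Pile B, S = {1, 7, 9}:
G(0) = 0
G(1) = mex{0} = 1
G(2) = mex{1} = 0
G(3) = mex{0} = 1
G(4) = mex{1} = 0
G(5) = mex{0} = 1
G(6) = mex{1} = 0
G(7) = mex{0,0} = 1
G(8) = mex{1,1} = 0
G(9) = mex{0,0,0} = 1
G(10) = mex{1,1,1} = 0
G(11) = mex{0,0,0} = 1
G(12) = mex{1,1,1} = 0
G(13) = mex{0,0,0} = 1
G(14) = mex{1,1,1} = 0
G(15) = mex{0,0,0} = 1
G(16) = mex{1,1,1} = 0
G(17) = mex{0,0,0} = 1
G(18) = mex{1,1,1} = 0
G(19) = mex{0,0,0} = 1
G_B(19) = 1.
Combined Grundy value = 0 ⊕ 1 = 1.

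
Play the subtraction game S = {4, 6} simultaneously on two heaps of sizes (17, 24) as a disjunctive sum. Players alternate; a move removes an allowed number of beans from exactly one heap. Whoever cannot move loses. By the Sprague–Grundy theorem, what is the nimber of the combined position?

0

All heaps use S = {4, 6}:
G(0) = 0
G(1) = mex{} = 0
G(2) = mex{} = 0
G(3) = mex{} = 0
G(4) = mex{0} = 1
G(5) = mex{0} = 1
G(6) = mex{0,0} = 1
G(7) = mex{0,0} = 1
G(8) = mex{1,0} = 2
G(9) = mex{1,0} = 2
G(10) = mex{1,1} = 0
G(11) = mex{1,1} = 0
G(12) = mex{2,1} = 0
G(13) = mex{2,1} = 0
G(14) = mex{0,2} = 1
G(15) = mex{0,2} = 1
G(16) = mex{0,0} = 1
G(17) = mex{0,0} = 1
G(18) = mex{1,0} = 2
G(19) = mex{1,0} = 2
G(20) = mex{1,1} = 0
G(21) = mex{1,1} = 0
G(22) = mex{2,1} = 0
G(23) = mex{2,1} = 0
G(24) = mex{0,2} = 1
Heap A: G(17) = 1.
Heap B: G(24) = 1.
Combined Grundy value = 1 ⊕ 1 = 0.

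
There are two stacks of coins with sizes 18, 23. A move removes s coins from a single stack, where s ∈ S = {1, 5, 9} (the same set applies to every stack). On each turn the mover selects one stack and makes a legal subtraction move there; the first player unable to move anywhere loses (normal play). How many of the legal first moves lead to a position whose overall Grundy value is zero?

6

All stacks use S = {1, 5, 9}:
G(0) = 0
G(1) = mex{0} = 1
G(2) = mex{1} = 0
G(3) = mex{0} = 1
G(4) = mex{1} = 0
G(5) = mex{0,0} = 1
G(6) = mex{1,1} = 0
G(7) = mex{0,0} = 1
G(8) = mex{1,1} = 0
G(9) = mex{0,0,0} = 1
G(10) = mex{1,1,1} = 0
G(11) = mex{0,0,0} = 1
G(12) = mex{1,1,1} = 0
G(13) = mex{0,0,0} = 1
G(14) = mex{1,1,1} = 0
G(15) = mex{0,0,0} = 1
G(16) = mex{1,1,1} = 0
G(17) = mex{0,0,0} = 1
G(18) = mex{1,1,1} = 0
G(19) = mex{0,0,0} = 1
G(20) = mex{1,1,1} = 0
G(21) = mex{0,0,0} = 1
G(22) = mex{1,1,1} = 0
G(23) = mex{0,0,0} = 1
Stack A: G(18) = 0.
Stack B: G(23) = 1.
Combined Grundy value = 0 ⊕ 1 = 1.
A winning move leaves total XOR = 0, i.e. changes one component's Grundy value g to g ⊕ X where X is the current total.
Stack A: need g' = 0⊕1 = 1. Options: 18−1→G=1, 18−5→G=1, 18−9→G=1. Hits: 3.
Stack B: need g' = 1⊕1 = 0. Options: 23−1→G=0, 23−5→G=0, 23−9→G=0. Hits: 3.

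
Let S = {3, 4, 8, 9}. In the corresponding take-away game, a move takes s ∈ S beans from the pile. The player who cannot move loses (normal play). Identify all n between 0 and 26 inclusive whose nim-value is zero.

G(0) = 0
G(1) = mex{} = 0
G(2) = mex{} = 0
G(3) = mex{0} = 1
G(4) = mex{0,0} = 1
G(5) = mex{0,0} = 1
G(6) = mex{1,0} = 2
G(7) = mex{1,1} = 0
G(8) = mex{1,1,0} = 2
G(9) = mex{2,1,0,0} = 3
G(10) = mex{0,2,0,0} = 1
G(11) = mex{2,0,1,0} = 3
G(12) = mex{3,2,1,1} = 0
G(13) = mex{1,3,1,1} = 0
G(14) = mex{3,1,2,1} = 0
G(15) = mex{0,3,0,2} = 1
G(16) = mex{0,0,2,0} = 1
G(17) = mex{0,0,3,2} = 1
G(18) = mex{1,0,1,3} = 2
G(19) = mex{1,1,3,1} = 0
G(20) = mex{1,1,0,3} = 2
G(21) = mex{2,1,0,0} = 3
G(22) = mex{0,2,0,0} = 1
G(23) = mex{2,0,1,0} = 3
G(24) = mex{3,2,1,1} = 0
G(25) = mex{1,3,1,1} = 0
G(26) = mex{3,1,2,1} = 0
P-positions are exactly the n with G(n) = 0.

0, 1, 2, 7, 12, 13, 14, 19, 24, 25, 26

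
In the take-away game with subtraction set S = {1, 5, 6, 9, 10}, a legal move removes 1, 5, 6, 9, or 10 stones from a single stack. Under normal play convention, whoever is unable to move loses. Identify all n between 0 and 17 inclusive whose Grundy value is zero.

n :  0  1  2  3  4  5  6  7  8  9 10 11 12 13 14 15 16 17
G :  0  1  0  1  0  1  2  3  2  3  2  3  4  5  4  0  1  0
P-positions are exactly the n with G(n) = 0.

0, 2, 4, 15, 17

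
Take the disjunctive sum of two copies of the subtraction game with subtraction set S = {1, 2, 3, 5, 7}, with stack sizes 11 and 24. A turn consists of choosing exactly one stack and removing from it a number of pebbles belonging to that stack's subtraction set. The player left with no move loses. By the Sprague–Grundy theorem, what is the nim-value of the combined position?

All stacks use S = {1, 2, 3, 5, 7}:
n :  0  1  2  3  4  5  6  7  8  9 10 11 12 13 14 15 16 17 18 19 20 21 22 23 24
G :  0  1  2  3  0  1  2  3  0  1  2  3  0  1  2  3  0  1  2  3  0  1  2  3  0
Stack A: G(11) = 3.
Stack B: G(24) = 0.
Combined Grundy value = 3 ⊕ 0 = 3.

3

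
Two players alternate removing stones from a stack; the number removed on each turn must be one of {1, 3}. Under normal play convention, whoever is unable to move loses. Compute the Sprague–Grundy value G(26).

G(0) = 0
G(1) = mex{0} = 1
G(2) = mex{1} = 0
G(3) = mex{0,0} = 1
G(4) = mex{1,1} = 0
G(5) = mex{0,0} = 1
G(6) = mex{1,1} = 0
G(7) = mex{0,0} = 1
G(8) = mex{1,1} = 0
G(9) = mex{0,0} = 1
G(10) = mex{1,1} = 0
G(11) = mex{0,0} = 1
G(12) = mex{1,1} = 0
G(13) = mex{0,0} = 1
G(14) = mex{1,1} = 0
G(15) = mex{0,0} = 1
G(16) = mex{1,1} = 0
G(17) = mex{0,0} = 1
G(18) = mex{1,1} = 0
G(19) = mex{0,0} = 1
G(20) = mex{1,1} = 0
G(21) = mex{0,0} = 1
G(22) = mex{1,1} = 0
G(23) = mex{0,0} = 1
G(24) = mex{1,1} = 0
G(25) = mex{0,0} = 1
G(26) = mex{1,1} = 0

0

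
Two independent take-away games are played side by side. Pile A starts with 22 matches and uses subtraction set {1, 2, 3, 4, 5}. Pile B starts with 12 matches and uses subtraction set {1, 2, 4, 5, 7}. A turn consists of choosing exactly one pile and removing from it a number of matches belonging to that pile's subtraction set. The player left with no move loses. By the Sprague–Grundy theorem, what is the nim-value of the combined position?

4

Pile A, S = {1, 2, 3, 4, 5}:
G(0) = 0
G(1) = mex{0} = 1
G(2) = mex{1,0} = 2
G(3) = mex{2,1,0} = 3
G(4) = mex{3,2,1,0} = 4
G(5) = mex{4,3,2,1,0} = 5
G(6) = mex{5,4,3,2,1} = 0
G(7) = mex{0,5,4,3,2} = 1
G(8) = mex{1,0,5,4,3} = 2
G(9) = mex{2,1,0,5,4} = 3
G(10) = mex{3,2,1,0,5} = 4
G(11) = mex{4,3,2,1,0} = 5
G(12) = mex{5,4,3,2,1} = 0
G(13) = mex{0,5,4,3,2} = 1
G(14) = mex{1,0,5,4,3} = 2
G(15) = mex{2,1,0,5,4} = 3
G(16) = mex{3,2,1,0,5} = 4
G(17) = mex{4,3,2,1,0} = 5
G(18) = mex{5,4,3,2,1} = 0
G(19) = mex{0,5,4,3,2} = 1
G(20) = mex{1,0,5,4,3} = 2
G(21) = mex{2,1,0,5,4} = 3
G(22) = mex{3,2,1,0,5} = 4
G_A(22) = 4.
Pile B, S = {1, 2, 4, 5, 7}:
n :  0  1  2  3  4  5  6  7  8  9 10 11 12
G :  0  1  2  0  1  2  0  1  2  0  1  2  0
G_B(12) = 0.
Combined Grundy value = 4 ⊕ 0 = 4.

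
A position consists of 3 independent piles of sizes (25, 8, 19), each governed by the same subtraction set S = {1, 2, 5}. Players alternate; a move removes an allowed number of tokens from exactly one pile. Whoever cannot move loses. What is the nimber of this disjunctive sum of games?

2

All piles use S = {1, 2, 5}:
G(0) = 0
G(1) = mex{0} = 1
G(2) = mex{1,0} = 2
G(3) = mex{2,1} = 0
G(4) = mex{0,2} = 1
G(5) = mex{1,0,0} = 2
G(6) = mex{2,1,1} = 0
G(7) = mex{0,2,2} = 1
G(8) = mex{1,0,0} = 2
G(9) = mex{2,1,1} = 0
G(10) = mex{0,2,2} = 1
G(11) = mex{1,0,0} = 2
G(12) = mex{2,1,1} = 0
G(13) = mex{0,2,2} = 1
G(14) = mex{1,0,0} = 2
G(15) = mex{2,1,1} = 0
G(16) = mex{0,2,2} = 1
G(17) = mex{1,0,0} = 2
G(18) = mex{2,1,1} = 0
G(19) = mex{0,2,2} = 1
G(20) = mex{1,0,0} = 2
G(21) = mex{2,1,1} = 0
G(22) = mex{0,2,2} = 1
G(23) = mex{1,0,0} = 2
G(24) = mex{2,1,1} = 0
G(25) = mex{0,2,2} = 1
Pile A: G(25) = 1.
Pile B: G(8) = 2.
Pile C: G(19) = 1.
Combined Grundy value = 1 ⊕ 2 ⊕ 1 = 2.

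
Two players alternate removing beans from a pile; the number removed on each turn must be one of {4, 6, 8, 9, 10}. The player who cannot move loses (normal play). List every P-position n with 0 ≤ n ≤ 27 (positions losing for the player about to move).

n :  0  1  2  3  4  5  6  7  8  9 10 11 12 13 14 15 16 17 18 19 20 21 22 23 24 25 26 27
G :  0  0  0  0  1  1  1  1  2  2  2  2  3  3  0  0  0  0  1  1  1  1  2  2  2  2  3  3
P-positions are exactly the n with G(n) = 0.

0, 1, 2, 3, 14, 15, 16, 17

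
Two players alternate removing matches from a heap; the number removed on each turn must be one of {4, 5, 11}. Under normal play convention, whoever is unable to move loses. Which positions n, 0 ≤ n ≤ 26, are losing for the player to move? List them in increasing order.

0, 1, 2, 3, 9, 10, 16, 17, 18, 19, 25, 26

n :  0  1  2  3  4  5  6  7  8  9 10 11 12 13 14 15 16 17 18 19 20 21 22 23 24 25 26
G :  0  0  0  0  1  1  1  1  2  0  0  2  3  1  1  3  0  0  0  0  1  1  1  1  2  0  0
P-positions are exactly the n with G(n) = 0.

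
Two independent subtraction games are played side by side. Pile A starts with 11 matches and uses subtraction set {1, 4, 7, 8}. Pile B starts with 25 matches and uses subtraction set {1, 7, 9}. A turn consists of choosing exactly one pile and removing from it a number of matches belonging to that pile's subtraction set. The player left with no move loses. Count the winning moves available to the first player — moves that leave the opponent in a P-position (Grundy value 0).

4

Pile A, S = {1, 4, 7, 8}:
G(0) = 0
G(1) = mex{0} = 1
G(2) = mex{1} = 0
G(3) = mex{0} = 1
G(4) = mex{1,0} = 2
G(5) = mex{2,1} = 0
G(6) = mex{0,0} = 1
G(7) = mex{1,1,0} = 2
G(8) = mex{2,2,1,0} = 3
G(9) = mex{3,0,0,1} = 2
G(10) = mex{2,1,1,0} = 3
G(11) = mex{3,2,2,1} = 0
G_A(11) = 0.
Pile B, S = {1, 7, 9}:
n :  0  1  2  3  4  5  6  7  8  9 10 11 12 13 14 15 16 17 18 19 20 21 22 23 24 25
G :  0  1  0  1  0  1  0  1  0  1  0  1  0  1  0  1  0  1  0  1  0  1  0  1  0  1
G_B(25) = 1.
Combined Grundy value = 0 ⊕ 1 = 1.
A winning move leaves total XOR = 0, i.e. changes one component's Grundy value g to g ⊕ X where X is the current total.
Pile A: need g' = 0⊕1 = 1. Options: 11−1→G=3, 11−4→G=2, 11−7→G=2, 11−8→G=1. Hits: 1.
Pile B: need g' = 1⊕1 = 0. Options: 25−1→G=0, 25−7→G=0, 25−9→G=0. Hits: 3.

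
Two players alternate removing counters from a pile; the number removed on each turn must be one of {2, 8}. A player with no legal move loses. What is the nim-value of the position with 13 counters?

1

n :  0  1  2  3  4  5  6  7  8  9 10 11 12 13
G :  0  0  1  1  0  0  1  1  2  2  0  0  1  1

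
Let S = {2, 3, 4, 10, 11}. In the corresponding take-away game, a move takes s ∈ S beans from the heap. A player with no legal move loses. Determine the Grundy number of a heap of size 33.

0

G(0) = 0
G(1) = mex{} = 0
G(2) = mex{0} = 1
G(3) = mex{0,0} = 1
G(4) = mex{1,0,0} = 2
G(5) = mex{1,1,0} = 2
G(6) = mex{2,1,1} = 0
G(7) = mex{2,2,1} = 0
G(8) = mex{0,2,2} = 1
G(9) = mex{0,0,2} = 1
G(10) = mex{1,0,0,0} = 2
G(11) = mex{1,1,0,0,0} = 2
G(12) = mex{2,1,1,1,0} = 3
G(13) = mex{2,2,1,1,1} = 0
G(14) = mex{3,2,2,2,1} = 0
G(15) = mex{0,3,2,2,2} = 1
G(16) = mex{0,0,3,0,2} = 1
G(17) = mex{1,0,0,0,0} = 2
G(18) = mex{1,1,0,1,0} = 2
G(19) = mex{2,1,1,1,1} = 0
G(20) = mex{2,2,1,2,1} = 0
G(21) = mex{0,2,2,2,2} = 1
G(22) = mex{0,0,2,3,2} = 1
G(23) = mex{1,0,0,0,3} = 2
G(24) = mex{1,1,0,0,0} = 2
G(25) = mex{2,1,1,1,0} = 3
G(26) = mex{2,2,1,1,1} = 0
G(27) = mex{3,2,2,2,1} = 0
G(28) = mex{0,3,2,2,2} = 1
G(29) = mex{0,0,3,0,2} = 1
G(30) = mex{1,0,0,0,0} = 2
G(31) = mex{1,1,0,1,0} = 2
G(32) = mex{2,1,1,1,1} = 0
G(33) = mex{2,2,1,2,1} = 0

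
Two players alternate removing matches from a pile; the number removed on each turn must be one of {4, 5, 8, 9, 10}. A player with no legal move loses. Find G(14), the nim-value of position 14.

G(0) = 0
G(1) = mex{} = 0
G(2) = mex{} = 0
G(3) = mex{} = 0
G(4) = mex{0} = 1
G(5) = mex{0,0} = 1
G(6) = mex{0,0} = 1
G(7) = mex{0,0} = 1
G(8) = mex{1,0,0} = 2
G(9) = mex{1,1,0,0} = 2
G(10) = mex{1,1,0,0,0} = 2
G(11) = mex{1,1,0,0,0} = 2
G(12) = mex{2,1,1,0,0} = 3
G(13) = mex{2,2,1,1,0} = 3
G(14) = mex{2,2,1,1,1} = 0

0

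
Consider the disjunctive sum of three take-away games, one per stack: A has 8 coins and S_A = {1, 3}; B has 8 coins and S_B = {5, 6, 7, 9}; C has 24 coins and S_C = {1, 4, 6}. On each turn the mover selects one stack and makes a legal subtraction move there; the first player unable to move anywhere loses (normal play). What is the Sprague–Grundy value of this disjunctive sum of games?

3

Stack A, S = {1, 3}:
G(0) = 0
G(1) = mex{0} = 1
G(2) = mex{1} = 0
G(3) = mex{0,0} = 1
G(4) = mex{1,1} = 0
G(5) = mex{0,0} = 1
G(6) = mex{1,1} = 0
G(7) = mex{0,0} = 1
G(8) = mex{1,1} = 0
G_A(8) = 0.
Stack B, S = {5, 6, 7, 9}:
n : 0 1 2 3 4 5 6 7 8
G : 0 0 0 0 0 1 1 1 1
G_B(8) = 1.
Stack C, S = {1, 4, 6}:
G(0) = 0
G(1) = mex{0} = 1
G(2) = mex{1} = 0
G(3) = mex{0} = 1
G(4) = mex{1,0} = 2
G(5) = mex{2,1} = 0
G(6) = mex{0,0,0} = 1
G(7) = mex{1,1,1} = 0
G(8) = mex{0,2,0} = 1
G(9) = mex{1,0,1} = 2
G(10) = mex{2,1,2} = 0
G(11) = mex{0,0,0} = 1
G(12) = mex{1,1,1} = 0
G(13) = mex{0,2,0} = 1
G(14) = mex{1,0,1} = 2
G(15) = mex{2,1,2} = 0
G(16) = mex{0,0,0} = 1
G(17) = mex{1,1,1} = 0
G(18) = mex{0,2,0} = 1
G(19) = mex{1,0,1} = 2
G(20) = mex{2,1,2} = 0
G(21) = mex{0,0,0} = 1
G(22) = mex{1,1,1} = 0
G(23) = mex{0,2,0} = 1
G(24) = mex{1,0,1} = 2
G_C(24) = 2.
Combined Grundy value = 0 ⊕ 1 ⊕ 2 = 3.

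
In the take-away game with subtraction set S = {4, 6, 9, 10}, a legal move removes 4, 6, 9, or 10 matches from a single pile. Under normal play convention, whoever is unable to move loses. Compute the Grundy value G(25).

2

n :  0  1  2  3  4  5  6  7  8  9 10 11 12 13 14 15 16 17 18 19 20 21 22 23 24 25
G :  0  0  0  0  1  1  1  1  2  2  2  2  3  3  0  0  0  0  1  1  1  1  2  2  2  2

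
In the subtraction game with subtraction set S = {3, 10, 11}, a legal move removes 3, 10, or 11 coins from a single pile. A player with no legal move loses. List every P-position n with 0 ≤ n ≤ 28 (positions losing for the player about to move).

0, 1, 2, 6, 7, 8, 14, 15, 20, 21, 22, 27, 28

G(0) = 0
G(1) = mex{} = 0
G(2) = mex{} = 0
G(3) = mex{0} = 1
G(4) = mex{0} = 1
G(5) = mex{0} = 1
G(6) = mex{1} = 0
G(7) = mex{1} = 0
G(8) = mex{1} = 0
G(9) = mex{0} = 1
G(10) = mex{0,0} = 1
G(11) = mex{0,0,0} = 1
G(12) = mex{1,0,0} = 2
G(13) = mex{1,1,0} = 2
G(14) = mex{1,1,1} = 0
G(15) = mex{2,1,1} = 0
G(16) = mex{2,0,1} = 3
G(17) = mex{0,0,0} = 1
G(18) = mex{0,0,0} = 1
G(19) = mex{3,1,0} = 2
G(20) = mex{1,1,1} = 0
G(21) = mex{1,1,1} = 0
G(22) = mex{2,2,1} = 0
G(23) = mex{0,2,2} = 1
G(24) = mex{0,0,2} = 1
G(25) = mex{0,0,0} = 1
G(26) = mex{1,3,0} = 2
G(27) = mex{1,1,3} = 0
G(28) = mex{1,1,1} = 0
P-positions are exactly the n with G(n) = 0.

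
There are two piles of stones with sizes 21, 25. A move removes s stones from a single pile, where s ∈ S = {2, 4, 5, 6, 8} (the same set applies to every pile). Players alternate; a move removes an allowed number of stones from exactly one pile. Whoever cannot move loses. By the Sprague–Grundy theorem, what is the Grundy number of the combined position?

All piles use S = {2, 4, 5, 6, 8}:
G(0) = 0
G(1) = mex{} = 0
G(2) = mex{0} = 1
G(3) = mex{0} = 1
G(4) = mex{1,0} = 2
G(5) = mex{1,0,0} = 2
G(6) = mex{2,1,0,0} = 3
G(7) = mex{2,1,1,0} = 3
G(8) = mex{3,2,1,1,0} = 4
G(9) = mex{3,2,2,1,0} = 4
G(10) = mex{4,3,2,2,1} = 0
G(11) = mex{4,3,3,2,1} = 0
G(12) = mex{0,4,3,3,2} = 1
G(13) = mex{0,4,4,3,2} = 1
G(14) = mex{1,0,4,4,3} = 2
G(15) = mex{1,0,0,4,3} = 2
G(16) = mex{2,1,0,0,4} = 3
G(17) = mex{2,1,1,0,4} = 3
G(18) = mex{3,2,1,1,0} = 4
G(19) = mex{3,2,2,1,0} = 4
G(20) = mex{4,3,2,2,1} = 0
G(21) = mex{4,3,3,2,1} = 0
G(22) = mex{0,4,3,3,2} = 1
G(23) = mex{0,4,4,3,2} = 1
G(24) = mex{1,0,4,4,3} = 2
G(25) = mex{1,0,0,4,3} = 2
Pile A: G(21) = 0.
Pile B: G(25) = 2.
Combined Grundy value = 0 ⊕ 2 = 2.

2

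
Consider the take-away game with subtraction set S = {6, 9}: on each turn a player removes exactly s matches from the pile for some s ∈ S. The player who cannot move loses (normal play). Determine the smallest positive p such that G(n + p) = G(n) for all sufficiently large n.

15

G(0) = 0
G(1) = mex{} = 0
G(2) = mex{} = 0
G(3) = mex{} = 0
G(4) = mex{} = 0
G(5) = mex{} = 0
G(6) = mex{0} = 1
G(7) = mex{0} = 1
G(8) = mex{0} = 1
G(9) = mex{0,0} = 1
G(10) = mex{0,0} = 1
G(11) = mex{0,0} = 1
G(12) = mex{1,0} = 2
G(13) = mex{1,0} = 2
G(14) = mex{1,0} = 2
G(15) = mex{1,1} = 0
G(16) = mex{1,1} = 0
G(17) = mex{1,1} = 0
G(18) = mex{2,1} = 0
G(19) = mex{2,1} = 0
G(20) = mex{2,1} = 0
G(21) = mex{0,2} = 1
G(22) = mex{0,2} = 1
G(23) = mex{0,2} = 1
G(24) = mex{0,0} = 1
G(25) = mex{0,0} = 1
G(26) = mex{0,0} = 1
G(27) = mex{1,0} = 2
G(28) = mex{1,0} = 2
G(29) = mex{1,0} = 2
G(30) = mex{1,1} = 0
G(31) = mex{1,1} = 0
G(n+15) = G(n) holds for n = 0,…,8 (a full window of length max(S) = 9), so the sequence is purely periodic with period 15.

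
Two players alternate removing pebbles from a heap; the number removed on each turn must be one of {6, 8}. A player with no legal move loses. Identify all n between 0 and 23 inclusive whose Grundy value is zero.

G(0) = 0
G(1) = mex{} = 0
G(2) = mex{} = 0
G(3) = mex{} = 0
G(4) = mex{} = 0
G(5) = mex{} = 0
G(6) = mex{0} = 1
G(7) = mex{0} = 1
G(8) = mex{0,0} = 1
G(9) = mex{0,0} = 1
G(10) = mex{0,0} = 1
G(11) = mex{0,0} = 1
G(12) = mex{1,0} = 2
G(13) = mex{1,0} = 2
G(14) = mex{1,1} = 0
G(15) = mex{1,1} = 0
G(16) = mex{1,1} = 0
G(17) = mex{1,1} = 0
G(18) = mex{2,1} = 0
G(19) = mex{2,1} = 0
G(20) = mex{0,2} = 1
G(21) = mex{0,2} = 1
G(22) = mex{0,0} = 1
G(23) = mex{0,0} = 1
P-positions are exactly the n with G(n) = 0.

0, 1, 2, 3, 4, 5, 14, 15, 16, 17, 18, 19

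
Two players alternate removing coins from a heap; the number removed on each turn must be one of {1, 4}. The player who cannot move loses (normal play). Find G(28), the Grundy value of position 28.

n :  0  1  2  3  4  5  6  7  8  9 10 11 12 13 14 15 16 17 18 19 20 21 22 23 24 25 26 27 28
G :  0  1  0  1  2  0  1  0  1  2  0  1  0  1  2  0  1  0  1  2  0  1  0  1  2  0  1  0  1

1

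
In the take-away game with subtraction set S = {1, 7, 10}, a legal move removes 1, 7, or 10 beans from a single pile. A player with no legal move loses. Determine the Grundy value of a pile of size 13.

n :  0  1  2  3  4  5  6  7  8  9 10 11 12 13
G :  0  1  0  1  0  1  0  1  0  1  2  3  2  3

3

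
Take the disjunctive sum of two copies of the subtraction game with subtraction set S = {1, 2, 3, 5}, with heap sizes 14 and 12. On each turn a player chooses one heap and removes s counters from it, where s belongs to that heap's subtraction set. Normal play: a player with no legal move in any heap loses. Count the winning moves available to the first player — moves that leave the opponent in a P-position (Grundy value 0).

All heaps use S = {1, 2, 3, 5}:
G(0) = 0
G(1) = mex{0} = 1
G(2) = mex{1,0} = 2
G(3) = mex{2,1,0} = 3
G(4) = mex{3,2,1} = 0
G(5) = mex{0,3,2,0} = 1
G(6) = mex{1,0,3,1} = 2
G(7) = mex{2,1,0,2} = 3
G(8) = mex{3,2,1,3} = 0
G(9) = mex{0,3,2,0} = 1
G(10) = mex{1,0,3,1} = 2
G(11) = mex{2,1,0,2} = 3
G(12) = mex{3,2,1,3} = 0
G(13) = mex{0,3,2,0} = 1
G(14) = mex{1,0,3,1} = 2
Heap A: G(14) = 2.
Heap B: G(12) = 0.
Combined Grundy value = 2 ⊕ 0 = 2.
A winning move leaves total XOR = 0, i.e. changes one component's Grundy value g to g ⊕ X where X is the current total.
Heap A: need g' = 2⊕2 = 0. Options: 14−1→G=1, 14−2→G=0, 14−3→G=3, 14−5→G=1. Hits: 1.
Heap B: need g' = 0⊕2 = 2. Options: 12−1→G=3, 12−2→G=2, 12−3→G=1, 12−5→G=3. Hits: 1.

2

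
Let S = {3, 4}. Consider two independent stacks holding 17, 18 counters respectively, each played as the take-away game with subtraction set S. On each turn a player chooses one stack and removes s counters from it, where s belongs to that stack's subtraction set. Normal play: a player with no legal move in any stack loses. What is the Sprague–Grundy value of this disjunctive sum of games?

All stacks use S = {3, 4}:
n :  0  1  2  3  4  5  6  7  8  9 10 11 12 13 14 15 16 17 18
G :  0  0  0  1  1  1  2  0  0  0  1  1  1  2  0  0  0  1  1
Stack A: G(17) = 1.
Stack B: G(18) = 1.
Combined Grundy value = 1 ⊕ 1 = 0.

0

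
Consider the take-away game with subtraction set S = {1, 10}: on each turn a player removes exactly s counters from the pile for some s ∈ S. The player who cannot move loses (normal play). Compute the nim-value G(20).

1

n :  0  1  2  3  4  5  6  7  8  9 10 11 12 13 14 15 16 17 18 19 20
G :  0  1  0  1  0  1  0  1  0  1  2  0  1  0  1  0  1  0  1  0  1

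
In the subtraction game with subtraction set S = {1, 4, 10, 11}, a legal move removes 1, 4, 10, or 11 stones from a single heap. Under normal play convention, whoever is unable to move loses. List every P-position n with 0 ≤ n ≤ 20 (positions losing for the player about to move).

n :  0  1  2  3  4  5  6  7  8  9 10 11 12 13 14 15 16 17 18 19 20
G :  0  1  0  1  2  0  1  0  1  2  3  2  3  4  0  1  2  3  2  0  1
P-positions are exactly the n with G(n) = 0.

0, 2, 5, 7, 14, 19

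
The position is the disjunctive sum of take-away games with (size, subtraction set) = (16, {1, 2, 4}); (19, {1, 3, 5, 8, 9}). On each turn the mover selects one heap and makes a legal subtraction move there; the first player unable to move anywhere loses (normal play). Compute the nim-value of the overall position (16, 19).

Heap A, S = {1, 2, 4}:
n :  0  1  2  3  4  5  6  7  8  9 10 11 12 13 14 15 16
G :  0  1  2  0  1  2  0  1  2  0  1  2  0  1  2  0  1
G_A(16) = 1.
Heap B, S = {1, 3, 5, 8, 9}:
n :  0  1  2  3  4  5  6  7  8  9 10 11 12 13 14 15 16 17 18 19
G :  0  1  0  1  0  1  0  1  2  3  2  3  2  3  2  3  0  1  0  1
G_B(19) = 1.
Combined Grundy value = 1 ⊕ 1 = 0.

0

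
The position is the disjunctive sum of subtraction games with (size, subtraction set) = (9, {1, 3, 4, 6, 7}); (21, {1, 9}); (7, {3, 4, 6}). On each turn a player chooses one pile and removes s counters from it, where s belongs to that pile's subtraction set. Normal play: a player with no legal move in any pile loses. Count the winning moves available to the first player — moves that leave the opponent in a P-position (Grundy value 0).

1

Pile A, S = {1, 3, 4, 6, 7}:
G(0) = 0
G(1) = mex{0} = 1
G(2) = mex{1} = 0
G(3) = mex{0,0} = 1
G(4) = mex{1,1,0} = 2
G(5) = mex{2,0,1} = 3
G(6) = mex{3,1,0,0} = 2
G(7) = mex{2,2,1,1,0} = 3
G(8) = mex{3,3,2,0,1} = 4
G(9) = mex{4,2,3,1,0} = 5
G_A(9) = 5.
Pile B, S = {1, 9}:
G(0) = 0
G(1) = mex{0} = 1
G(2) = mex{1} = 0
G(3) = mex{0} = 1
G(4) = mex{1} = 0
G(5) = mex{0} = 1
G(6) = mex{1} = 0
G(7) = mex{0} = 1
G(8) = mex{1} = 0
G(9) = mex{0,0} = 1
G(10) = mex{1,1} = 0
G(11) = mex{0,0} = 1
G(12) = mex{1,1} = 0
G(13) = mex{0,0} = 1
G(14) = mex{1,1} = 0
G(15) = mex{0,0} = 1
G(16) = mex{1,1} = 0
G(17) = mex{0,0} = 1
G(18) = mex{1,1} = 0
G(19) = mex{0,0} = 1
G(20) = mex{1,1} = 0
G(21) = mex{0,0} = 1
G_B(21) = 1.
Pile C, S = {3, 4, 6}:
G(0) = 0
G(1) = mex{} = 0
G(2) = mex{} = 0
G(3) = mex{0} = 1
G(4) = mex{0,0} = 1
G(5) = mex{0,0} = 1
G(6) = mex{1,0,0} = 2
G(7) = mex{1,1,0} = 2
G_C(7) = 2.
Combined Grundy value = 5 ⊕ 1 ⊕ 2 = 6.
A winning move leaves total XOR = 0, i.e. changes one component's Grundy value g to g ⊕ X where X is the current total.
Pile A: need g' = 5⊕6 = 3. Options: 9−1→G=4, 9−3→G=2, 9−4→G=3, 9−6→G=1, 9−7→G=0. Hits: 1.
Pile B: need g' = 1⊕6 = 7. Options: 21−1→G=0, 21−9→G=0. Hits: 0.
Pile C: need g' = 2⊕6 = 4. Options: 7−3→G=1, 7−4→G=1, 7−6→G=0. Hits: 0.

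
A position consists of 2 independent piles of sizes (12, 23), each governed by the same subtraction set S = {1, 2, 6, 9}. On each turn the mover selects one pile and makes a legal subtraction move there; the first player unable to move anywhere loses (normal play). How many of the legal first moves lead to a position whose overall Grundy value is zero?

All piles use S = {1, 2, 6, 9}:
G(0) = 0
G(1) = mex{0} = 1
G(2) = mex{1,0} = 2
G(3) = mex{2,1} = 0
G(4) = mex{0,2} = 1
G(5) = mex{1,0} = 2
G(6) = mex{2,1,0} = 3
G(7) = mex{3,2,1} = 0
G(8) = mex{0,3,2} = 1
G(9) = mex{1,0,0,0} = 2
G(10) = mex{2,1,1,1} = 0
G(11) = mex{0,2,2,2} = 1
G(12) = mex{1,0,3,0} = 2
G(13) = mex{2,1,0,1} = 3
G(14) = mex{3,2,1,2} = 0
G(15) = mex{0,3,2,3} = 1
G(16) = mex{1,0,0,0} = 2
G(17) = mex{2,1,1,1} = 0
G(18) = mex{0,2,2,2} = 1
G(19) = mex{1,0,3,0} = 2
G(20) = mex{2,1,0,1} = 3
G(21) = mex{3,2,1,2} = 0
G(22) = mex{0,3,2,3} = 1
G(23) = mex{1,0,0,0} = 2
Pile A: G(12) = 2.
Pile B: G(23) = 2.
Combined Grundy value = 2 ⊕ 2 = 0.
A winning move leaves total XOR = 0, i.e. changes one component's Grundy value g to g ⊕ X where X is the current total.
Pile A: target g' = 2⊕0 = 2, but every legal move changes the Grundy value (mex property), so 0 moves.
Pile B: target g' = 2⊕0 = 2, but every legal move changes the Grundy value (mex property), so 0 moves.

0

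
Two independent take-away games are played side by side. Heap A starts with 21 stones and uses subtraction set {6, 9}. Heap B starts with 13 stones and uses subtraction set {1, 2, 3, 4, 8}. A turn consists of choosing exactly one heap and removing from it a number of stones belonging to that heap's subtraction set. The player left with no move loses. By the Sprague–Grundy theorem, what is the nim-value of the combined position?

2

Heap A, S = {6, 9}:
G(0) = 0
G(1) = mex{} = 0
G(2) = mex{} = 0
G(3) = mex{} = 0
G(4) = mex{} = 0
G(5) = mex{} = 0
G(6) = mex{0} = 1
G(7) = mex{0} = 1
G(8) = mex{0} = 1
G(9) = mex{0,0} = 1
G(10) = mex{0,0} = 1
G(11) = mex{0,0} = 1
G(12) = mex{1,0} = 2
G(13) = mex{1,0} = 2
G(14) = mex{1,0} = 2
G(15) = mex{1,1} = 0
G(16) = mex{1,1} = 0
G(17) = mex{1,1} = 0
G(18) = mex{2,1} = 0
G(19) = mex{2,1} = 0
G(20) = mex{2,1} = 0
G(21) = mex{0,2} = 1
G_A(21) = 1.
Heap B, S = {1, 2, 3, 4, 8}:
G(0) = 0
G(1) = mex{0} = 1
G(2) = mex{1,0} = 2
G(3) = mex{2,1,0} = 3
G(4) = mex{3,2,1,0} = 4
G(5) = mex{4,3,2,1} = 0
G(6) = mex{0,4,3,2} = 1
G(7) = mex{1,0,4,3} = 2
G(8) = mex{2,1,0,4,0} = 3
G(9) = mex{3,2,1,0,1} = 4
G(10) = mex{4,3,2,1,2} = 0
G(11) = mex{0,4,3,2,3} = 1
G(12) = mex{1,0,4,3,4} = 2
G(13) = mex{2,1,0,4,0} = 3
G_B(13) = 3.
Combined Grundy value = 1 ⊕ 3 = 2.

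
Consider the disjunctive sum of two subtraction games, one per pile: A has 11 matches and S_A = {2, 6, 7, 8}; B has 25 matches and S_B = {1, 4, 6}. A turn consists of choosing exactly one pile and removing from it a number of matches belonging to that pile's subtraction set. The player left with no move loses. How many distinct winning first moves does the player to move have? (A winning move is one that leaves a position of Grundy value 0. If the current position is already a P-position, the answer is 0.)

Pile A, S = {2, 6, 7, 8}:
G(0) = 0
G(1) = mex{} = 0
G(2) = mex{0} = 1
G(3) = mex{0} = 1
G(4) = mex{1} = 0
G(5) = mex{1} = 0
G(6) = mex{0,0} = 1
G(7) = mex{0,0,0} = 1
G(8) = mex{1,1,0,0} = 2
G(9) = mex{1,1,1,0} = 2
G(10) = mex{2,0,1,1} = 3
G(11) = mex{2,0,0,1} = 3
G_A(11) = 3.
Pile B, S = {1, 4, 6}:
G(0) = 0
G(1) = mex{0} = 1
G(2) = mex{1} = 0
G(3) = mex{0} = 1
G(4) = mex{1,0} = 2
G(5) = mex{2,1} = 0
G(6) = mex{0,0,0} = 1
G(7) = mex{1,1,1} = 0
G(8) = mex{0,2,0} = 1
G(9) = mex{1,0,1} = 2
G(10) = mex{2,1,2} = 0
G(11) = mex{0,0,0} = 1
G(12) = mex{1,1,1} = 0
G(13) = mex{0,2,0} = 1
G(14) = mex{1,0,1} = 2
G(15) = mex{2,1,2} = 0
G(16) = mex{0,0,0} = 1
G(17) = mex{1,1,1} = 0
G(18) = mex{0,2,0} = 1
G(19) = mex{1,0,1} = 2
G(20) = mex{2,1,2} = 0
G(21) = mex{0,0,0} = 1
G(22) = mex{1,1,1} = 0
G(23) = mex{0,2,0} = 1
G(24) = mex{1,0,1} = 2
G(25) = mex{2,1,2} = 0
G_B(25) = 0.
Combined Grundy value = 3 ⊕ 0 = 3.
A winning move leaves total XOR = 0, i.e. changes one component's Grundy value g to g ⊕ X where X is the current total.
Pile A: need g' = 3⊕3 = 0. Options: 11−2→G=2, 11−6→G=0, 11−7→G=0, 11−8→G=1. Hits: 2.
Pile B: need g' = 0⊕3 = 3. Options: 25−1→G=2, 25−4→G=1, 25−6→G=2. Hits: 0.

2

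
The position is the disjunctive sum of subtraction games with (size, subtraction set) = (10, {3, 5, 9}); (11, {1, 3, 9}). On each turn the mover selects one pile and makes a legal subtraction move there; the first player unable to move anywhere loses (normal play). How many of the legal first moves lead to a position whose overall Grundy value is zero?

Pile A, S = {3, 5, 9}:
G(0) = 0
G(1) = mex{} = 0
G(2) = mex{} = 0
G(3) = mex{0} = 1
G(4) = mex{0} = 1
G(5) = mex{0,0} = 1
G(6) = mex{1,0} = 2
G(7) = mex{1,0} = 2
G(8) = mex{1,1} = 0
G(9) = mex{2,1,0} = 3
G(10) = mex{2,1,0} = 3
G_A(10) = 3.
Pile B, S = {1, 3, 9}:
n :  0  1  2  3  4  5  6  7  8  9 10 11
G :  0  1  0  1  0  1  0  1  0  1  0  1
G_B(11) = 1.
Combined Grundy value = 3 ⊕ 1 = 2.
A winning move leaves total XOR = 0, i.e. changes one component's Grundy value g to g ⊕ X where X is the current total.
Pile A: need g' = 3⊕2 = 1. Options: 10−3→G=2, 10−5→G=1, 10−9→G=0. Hits: 1.
Pile B: need g' = 1⊕2 = 3. Options: 11−1→G=0, 11−3→G=0, 11−9→G=0. Hits: 0.

1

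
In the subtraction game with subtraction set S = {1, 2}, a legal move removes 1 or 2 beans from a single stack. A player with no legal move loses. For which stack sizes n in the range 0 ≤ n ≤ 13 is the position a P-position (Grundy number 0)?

0, 3, 6, 9, 12

G(0) = 0
G(1) = mex{0} = 1
G(2) = mex{1,0} = 2
G(3) = mex{2,1} = 0
G(4) = mex{0,2} = 1
G(5) = mex{1,0} = 2
G(6) = mex{2,1} = 0
G(7) = mex{0,2} = 1
G(8) = mex{1,0} = 2
G(9) = mex{2,1} = 0
G(10) = mex{0,2} = 1
G(11) = mex{1,0} = 2
G(12) = mex{2,1} = 0
G(13) = mex{0,2} = 1
P-positions are exactly the n with G(n) = 0.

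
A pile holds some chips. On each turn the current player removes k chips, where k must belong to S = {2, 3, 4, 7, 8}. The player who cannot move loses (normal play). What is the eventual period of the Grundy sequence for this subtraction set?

11

n :  0  1  2  3  4  5  6  7  8  9 10 11 12 13 14 15 16 17 18 19 20 21 22 23
G :  0  0  1  1  2  2  0  3  1  4  2  0  0  1  1  2  2  0  3  1  4  2  0  0
G(n+11) = G(n) holds for n = 0,…,7 (a full window of length max(S) = 8), so the sequence is purely periodic with period 11.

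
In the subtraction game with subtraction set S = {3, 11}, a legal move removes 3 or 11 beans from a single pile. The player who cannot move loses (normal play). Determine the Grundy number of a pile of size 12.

2

n :  0  1  2  3  4  5  6  7  8  9 10 11 12
G :  0  0  0  1  1  1  0  0  0  1  1  1  2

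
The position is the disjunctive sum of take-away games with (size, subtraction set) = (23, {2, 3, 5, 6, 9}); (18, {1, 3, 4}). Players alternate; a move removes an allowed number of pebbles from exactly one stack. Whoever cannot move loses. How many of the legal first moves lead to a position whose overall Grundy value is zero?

Stack A, S = {2, 3, 5, 6, 9}:
n :  0  1  2  3  4  5  6  7  8  9 10 11 12 13 14 15 16 17 18 19 20 21 22 23
G :  0  0  1  1  2  2  3  3  0  4  1  5  0  4  1  2  0  3  1  2  0  3  1  2
G_A(23) = 2.
Stack B, S = {1, 3, 4}:
n :  0  1  2  3  4  5  6  7  8  9 10 11 12 13 14 15 16 17 18
G :  0  1  0  1  2  3  2  0  1  0  1  2  3  2  0  1  0  1  2
G_B(18) = 2.
Combined Grundy value = 2 ⊕ 2 = 0.
A winning move leaves total XOR = 0, i.e. changes one component's Grundy value g to g ⊕ X where X is the current total.
Stack A: target g' = 2⊕0 = 2, but every legal move changes the Grundy value (mex property), so 0 moves.
Stack B: target g' = 2⊕0 = 2, but every legal move changes the Grundy value (mex property), so 0 moves.

0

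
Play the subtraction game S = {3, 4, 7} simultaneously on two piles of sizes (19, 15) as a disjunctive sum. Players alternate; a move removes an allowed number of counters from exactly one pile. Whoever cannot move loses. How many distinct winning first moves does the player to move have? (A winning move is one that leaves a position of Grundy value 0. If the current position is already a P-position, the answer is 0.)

1

All piles use S = {3, 4, 7}:
G(0) = 0
G(1) = mex{} = 0
G(2) = mex{} = 0
G(3) = mex{0} = 1
G(4) = mex{0,0} = 1
G(5) = mex{0,0} = 1
G(6) = mex{1,0} = 2
G(7) = mex{1,1,0} = 2
G(8) = mex{1,1,0} = 2
G(9) = mex{2,1,0} = 3
G(10) = mex{2,2,1} = 0
G(11) = mex{2,2,1} = 0
G(12) = mex{3,2,1} = 0
G(13) = mex{0,3,2} = 1
G(14) = mex{0,0,2} = 1
G(15) = mex{0,0,2} = 1
G(16) = mex{1,0,3} = 2
G(17) = mex{1,1,0} = 2
G(18) = mex{1,1,0} = 2
G(19) = mex{2,1,0} = 3
Pile A: G(19) = 3.
Pile B: G(15) = 1.
Combined Grundy value = 3 ⊕ 1 = 2.
A winning move leaves total XOR = 0, i.e. changes one component's Grundy value g to g ⊕ X where X is the current total.
Pile A: need g' = 3⊕2 = 1. Options: 19−3→G=2, 19−4→G=1, 19−7→G=0. Hits: 1.
Pile B: need g' = 1⊕2 = 3. Options: 15−3→G=0, 15−4→G=0, 15−7→G=2. Hits: 0.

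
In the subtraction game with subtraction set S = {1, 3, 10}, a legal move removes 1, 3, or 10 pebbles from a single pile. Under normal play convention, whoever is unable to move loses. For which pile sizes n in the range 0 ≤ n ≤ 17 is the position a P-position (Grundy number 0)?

n :  0  1  2  3  4  5  6  7  8  9 10 11 12 13 14 15 16 17
G :  0  1  0  1  0  1  0  1  0  1  2  3  2  0  1  0  1  0
P-positions are exactly the n with G(n) = 0.

0, 2, 4, 6, 8, 13, 15, 17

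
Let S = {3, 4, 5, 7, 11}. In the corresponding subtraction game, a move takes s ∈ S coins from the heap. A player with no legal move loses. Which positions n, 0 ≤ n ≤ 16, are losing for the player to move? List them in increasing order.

0, 1, 2, 10, 16

G(0) = 0
G(1) = mex{} = 0
G(2) = mex{} = 0
G(3) = mex{0} = 1
G(4) = mex{0,0} = 1
G(5) = mex{0,0,0} = 1
G(6) = mex{1,0,0} = 2
G(7) = mex{1,1,0,0} = 2
G(8) = mex{1,1,1,0} = 2
G(9) = mex{2,1,1,0} = 3
G(10) = mex{2,2,1,1} = 0
G(11) = mex{2,2,2,1,0} = 3
G(12) = mex{3,2,2,1,0} = 4
G(13) = mex{0,3,2,2,0} = 1
G(14) = mex{3,0,3,2,1} = 4
G(15) = mex{4,3,0,2,1} = 5
G(16) = mex{1,4,3,3,1} = 0
P-positions are exactly the n with G(n) = 0.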